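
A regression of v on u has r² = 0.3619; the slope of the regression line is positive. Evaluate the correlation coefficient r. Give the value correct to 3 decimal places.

|r| = √0.3619 = 0.602
The association is positive, so r = 0.602.

0.602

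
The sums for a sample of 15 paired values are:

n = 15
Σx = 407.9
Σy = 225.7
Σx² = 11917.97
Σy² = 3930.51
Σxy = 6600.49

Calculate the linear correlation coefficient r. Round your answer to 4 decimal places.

r = (nΣxy − ΣxΣy) / √[(nΣx² − (Σx)²)(nΣy² − (Σy)²)]
Numerator: 15×6600.49 − 407.9×225.7 = 6944.32
Denominator: √[(178769.55 − 166382.41)(58957.65 − 50940.49)] = √[12387.14 × 8017.16] = 9965.4244
r = 6944.32 / 9965.4244 ≈ 0.6968

0.6968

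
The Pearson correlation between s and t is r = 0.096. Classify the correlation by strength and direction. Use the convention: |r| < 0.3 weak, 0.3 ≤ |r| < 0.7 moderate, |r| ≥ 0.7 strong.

weak positive

r = 0.096 > 0 so the relationship is positive.
|r| = 0.096, which falls in the weak range.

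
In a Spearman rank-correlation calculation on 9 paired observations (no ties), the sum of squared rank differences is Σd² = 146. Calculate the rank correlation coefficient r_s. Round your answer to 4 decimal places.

-0.2167

ρ = 1 − 6Σd² / [n(n²−1)] = 1 − 6×146 / (9×80)
  = 1 − 876/720 = 1 − 1.21667 ≈ -0.2167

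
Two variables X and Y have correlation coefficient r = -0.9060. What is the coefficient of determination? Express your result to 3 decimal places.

r² = (-0.9060)² = 0.821

0.821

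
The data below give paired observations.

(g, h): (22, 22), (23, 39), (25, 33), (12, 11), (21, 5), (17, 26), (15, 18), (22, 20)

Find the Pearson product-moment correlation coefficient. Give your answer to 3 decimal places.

n = 8, Σg = 157, Σh = 174, Σg² = 3221, Σh² = 4640, Σgh = 3595
nΣgh − ΣgΣh = 28760 − 27318 = 1442
nΣg² − (Σg)² = 25768 − 24649 = 1119; nΣh² − (Σh)² = 37120 − 30276 = 6844
r = 1442 / √(1119 × 6844) = 1442 / 2767.3879 ≈ 0.521

0.521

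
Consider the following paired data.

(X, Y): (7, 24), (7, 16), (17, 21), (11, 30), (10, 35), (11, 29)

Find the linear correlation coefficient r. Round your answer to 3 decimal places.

n = 6, ΣX = 63, ΣY = 155, ΣX² = 729, ΣY² = 4239, ΣXY = 1636
nΣXY − ΣXΣY = 9816 − 9765 = 51
nΣX² − (ΣX)² = 4374 − 3969 = 405; nΣY² − (ΣY)² = 25434 − 24025 = 1409
r = 51 / √(405 × 1409) = 51 / 755.4105 ≈ 0.068

0.068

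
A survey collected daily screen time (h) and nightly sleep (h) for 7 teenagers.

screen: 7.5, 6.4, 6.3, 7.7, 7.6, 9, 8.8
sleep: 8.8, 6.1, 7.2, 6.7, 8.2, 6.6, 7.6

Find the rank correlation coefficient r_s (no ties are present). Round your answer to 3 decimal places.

-0.071

Rank screen: 3, 2, 1, 5, 4, 7, 6
Rank sleep: 7, 1, 4, 3, 6, 2, 5
d = rank(screen) − rank(sleep): -4, 1, -3, 2, -2, 5, 1; Σd² = 60
ρ = 1 − 6Σd² / [n(n²−1)] = 1 − 6×60 / (7×48) = 1 − 360/336 ≈ -0.071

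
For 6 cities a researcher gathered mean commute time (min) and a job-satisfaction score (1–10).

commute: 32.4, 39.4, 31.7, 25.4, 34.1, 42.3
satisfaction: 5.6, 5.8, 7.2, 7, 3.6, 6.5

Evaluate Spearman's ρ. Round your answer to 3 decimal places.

-0.429

Rank commute: 3, 5, 2, 1, 4, 6
Rank satisfaction: 2, 3, 6, 5, 1, 4
d = rank(commute) − rank(satisfaction): 1, 2, -4, -4, 3, 2; Σd² = 50
ρ = 1 − 6Σd² / [n(n²−1)] = 1 − 6×50 / (6×35) = 1 − 300/210 ≈ -0.429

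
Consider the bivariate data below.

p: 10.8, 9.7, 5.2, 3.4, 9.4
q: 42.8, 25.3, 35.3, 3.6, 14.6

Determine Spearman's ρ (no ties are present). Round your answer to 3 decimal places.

0.700

Rank p: 5, 4, 2, 1, 3
Rank q: 5, 3, 4, 1, 2
d = rank(p) − rank(q): 0, 1, -2, 0, 1; Σd² = 6
ρ = 1 − 6Σd² / [n(n²−1)] = 1 − 6×6 / (5×24) = 1 − 36/120 ≈ 0.700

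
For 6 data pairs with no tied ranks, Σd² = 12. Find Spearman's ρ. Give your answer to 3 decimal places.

0.657

ρ = 1 − 6Σd² / [n(n²−1)] = 1 − 6×12 / (6×35)
  = 1 − 72/210 = 1 − 0.3429 ≈ 0.657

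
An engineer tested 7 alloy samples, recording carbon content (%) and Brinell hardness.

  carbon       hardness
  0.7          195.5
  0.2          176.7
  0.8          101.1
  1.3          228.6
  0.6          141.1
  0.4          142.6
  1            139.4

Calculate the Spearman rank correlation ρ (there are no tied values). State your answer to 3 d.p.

0.000

Rank carbon: 4, 1, 5, 7, 3, 2, 6
Rank hardness: 6, 5, 1, 7, 3, 4, 2
d = rank(carbon) − rank(hardness): -2, -4, 4, 0, 0, -2, 4; Σd² = 56
ρ = 1 − 6Σd² / [n(n²−1)] = 1 − 6×56 / (7×48) = 1 − 336/336 ≈ 0.000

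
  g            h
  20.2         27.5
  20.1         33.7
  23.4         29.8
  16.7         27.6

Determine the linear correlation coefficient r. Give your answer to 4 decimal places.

n = 4, Σg = 80.4, Σh = 118.6, Σg² = 1638.5, Σh² = 3541.74, Σgh = 2391.11
nΣgh − ΣgΣh = 9564.44 − 9535.44 = 29
nΣg² − (Σg)² = 6554 − 6464.16 = 89.84; nΣh² − (Σh)² = 14166.96 − 14065.96 = 101
r = 29 / √(89.84 × 101) = 29 / 95.2567 ≈ 0.3044

0.3044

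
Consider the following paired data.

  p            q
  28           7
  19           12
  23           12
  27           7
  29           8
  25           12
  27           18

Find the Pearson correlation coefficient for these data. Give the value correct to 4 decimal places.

n = 7, Σp = 178, Σq = 76, Σp² = 4598, Σq² = 918, Σpq = 1907
nΣpq − ΣpΣq = 13349 − 13528 = -179
nΣp² − (Σp)² = 32186 − 31684 = 502; nΣq² − (Σq)² = 6426 − 5776 = 650
r = -179 / √(502 × 650) = -179 / 571.2268 ≈ -0.3134

-0.3134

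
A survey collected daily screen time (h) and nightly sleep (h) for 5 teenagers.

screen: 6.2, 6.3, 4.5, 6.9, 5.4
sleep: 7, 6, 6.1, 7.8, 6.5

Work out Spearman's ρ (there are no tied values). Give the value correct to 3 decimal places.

0.400

Rank screen: 3, 4, 1, 5, 2
Rank sleep: 4, 1, 2, 5, 3
d = rank(screen) − rank(sleep): -1, 3, -1, 0, -1; Σd² = 12
ρ = 1 − 6Σd² / [n(n²−1)] = 1 − 6×12 / (5×24) = 1 − 72/120 ≈ 0.400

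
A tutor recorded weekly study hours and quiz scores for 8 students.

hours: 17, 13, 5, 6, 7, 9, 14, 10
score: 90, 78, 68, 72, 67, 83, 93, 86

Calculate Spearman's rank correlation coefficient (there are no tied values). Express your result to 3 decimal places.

0.833

Rank hours: 8, 6, 1, 2, 3, 4, 7, 5
Rank score: 7, 4, 2, 3, 1, 5, 8, 6
d = rank(hours) − rank(score): 1, 2, -1, -1, 2, -1, -1, -1; Σd² = 14
ρ = 1 − 6Σd² / [n(n²−1)] = 1 − 6×14 / (8×63) = 1 − 84/504 ≈ 0.833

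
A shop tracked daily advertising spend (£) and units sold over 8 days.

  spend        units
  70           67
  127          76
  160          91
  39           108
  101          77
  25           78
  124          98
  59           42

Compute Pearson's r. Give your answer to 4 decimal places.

n = 8, Σx = 705, Σy = 637, Σx² = 77833, Σy² = 53591, Σxy = 57471
nΣxy − ΣxΣy = 459768 − 449085 = 10683
nΣx² − (Σx)² = 622664 − 497025 = 125639; nΣy² − (Σy)² = 428728 − 405769 = 22959
r = 10683 / √(125639 × 22959) = 10683 / 53707.9678 ≈ 0.1989

0.1989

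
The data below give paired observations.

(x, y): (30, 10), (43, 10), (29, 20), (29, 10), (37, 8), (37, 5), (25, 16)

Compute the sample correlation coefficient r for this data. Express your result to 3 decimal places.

-0.602

n = 7, Σx = 230, Σy = 79, Σx² = 7794, Σy² = 1045, Σxy = 2481
nΣxy − ΣxΣy = 17367 − 18170 = -803
nΣx² − (Σx)² = 54558 − 52900 = 1658; nΣy² − (Σy)² = 7315 − 6241 = 1074
r = -803 / √(1658 × 1074) = -803 / 1334.4257 ≈ -0.602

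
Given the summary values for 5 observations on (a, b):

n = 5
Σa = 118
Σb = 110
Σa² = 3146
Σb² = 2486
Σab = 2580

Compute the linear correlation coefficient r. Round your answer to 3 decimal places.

r = (nΣab − ΣaΣb) / √[(nΣa² − (Σa)²)(nΣb² − (Σb)²)]
Numerator: 5×2580 − 118×110 = -80
Denominator: √[(15730 − 13924)(12430 − 12100)] = √[1806 × 330] = 771.9974
r = -80 / 771.9974 ≈ -0.104

-0.104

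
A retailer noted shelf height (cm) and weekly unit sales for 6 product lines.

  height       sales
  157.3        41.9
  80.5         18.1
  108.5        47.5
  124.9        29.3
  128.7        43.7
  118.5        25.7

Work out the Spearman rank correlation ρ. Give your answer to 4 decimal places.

0.3714

Rank height: 6, 1, 2, 4, 5, 3
Rank sales: 4, 1, 6, 3, 5, 2
d = rank(height) − rank(sales): 2, 0, -4, 1, 0, 1; Σd² = 22
ρ = 1 − 6Σd² / [n(n²−1)] = 1 − 6×22 / (6×35) = 1 − 132/210 ≈ 0.3714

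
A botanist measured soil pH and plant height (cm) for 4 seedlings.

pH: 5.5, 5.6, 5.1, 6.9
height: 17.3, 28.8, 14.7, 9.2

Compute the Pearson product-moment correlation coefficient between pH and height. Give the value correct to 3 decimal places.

-0.485

n = 4, Σx = 23.1, Σy = 70, Σx² = 135.23, Σy² = 1429.46, Σxy = 394.88
nΣxy − ΣxΣy = 1579.52 − 1617 = -37.48
nΣx² − (Σx)² = 540.92 − 533.61 = 7.31; nΣy² − (Σy)² = 5717.84 − 4900 = 817.84
r = -37.48 / √(7.31 × 817.84) = -37.48 / 77.3202 ≈ -0.485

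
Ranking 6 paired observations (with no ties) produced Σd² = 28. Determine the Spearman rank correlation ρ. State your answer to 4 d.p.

ρ = 1 − 6Σd² / [n(n²−1)] = 1 − 6×28 / (6×35)
  = 1 − 168/210 = 1 − 0.80000 ≈ 0.2000

0.2000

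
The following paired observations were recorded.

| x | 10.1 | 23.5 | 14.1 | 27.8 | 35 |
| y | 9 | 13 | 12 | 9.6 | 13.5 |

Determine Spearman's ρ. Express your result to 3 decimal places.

Rank x: 1, 3, 2, 4, 5
Rank y: 1, 4, 3, 2, 5
d = rank(x) − rank(y): 0, -1, -1, 2, 0; Σd² = 6
ρ = 1 − 6Σd² / [n(n²−1)] = 1 − 6×6 / (5×24) = 1 − 36/120 ≈ 0.700

0.700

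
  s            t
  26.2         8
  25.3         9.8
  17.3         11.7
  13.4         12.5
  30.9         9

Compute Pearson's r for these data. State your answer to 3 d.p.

n = 5, Σs = 113.1, Σt = 51, Σs² = 2760.19, Σt² = 534.18, Σst = 1105.55
nΣst − ΣsΣt = 5527.75 − 5768.1 = -240.35
nΣs² − (Σs)² = 13800.95 − 12791.61 = 1009.34; nΣt² − (Σt)² = 2670.9 − 2601 = 69.9
r = -240.35 / √(1009.34 × 69.9) = -240.35 / 265.6179 ≈ -0.905

-0.905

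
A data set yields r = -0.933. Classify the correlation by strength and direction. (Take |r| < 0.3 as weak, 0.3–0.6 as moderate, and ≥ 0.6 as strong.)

strong negative

r = -0.933 < 0 so the relationship is negative.
|r| = 0.933, which falls in the strong range.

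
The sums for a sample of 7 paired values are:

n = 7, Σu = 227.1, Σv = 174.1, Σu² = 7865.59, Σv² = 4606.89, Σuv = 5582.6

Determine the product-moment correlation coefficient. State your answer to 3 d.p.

r = (nΣuv − ΣuΣv) / √[(nΣu² − (Σu)²)(nΣv² − (Σv)²)]
Numerator: 7×5582.6 − 227.1×174.1 = -459.91
Denominator: √[(55059.13 − 51574.41)(32248.23 − 30310.81)] = √[3484.72 × 1937.42] = 2598.3391
r = -459.91 / 2598.3391 ≈ -0.177

-0.177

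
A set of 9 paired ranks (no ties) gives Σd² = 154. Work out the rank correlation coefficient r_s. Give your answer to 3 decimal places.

-0.283

ρ = 1 − 6Σd² / [n(n²−1)] = 1 − 6×154 / (9×80)
  = 1 − 924/720 = 1 − 1.2833 ≈ -0.283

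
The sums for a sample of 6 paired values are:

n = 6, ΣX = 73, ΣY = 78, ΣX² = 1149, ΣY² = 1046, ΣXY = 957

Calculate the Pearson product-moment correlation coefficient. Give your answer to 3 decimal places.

r = (nΣXY − ΣXΣY) / √[(nΣX² − (ΣX)²)(nΣY² − (ΣY)²)]
Numerator: 6×957 − 73×78 = 48
Denominator: √[(6894 − 5329)(6276 − 6084)] = √[1565 × 192] = 548.1606
r = 48 / 548.1606 ≈ 0.088

0.088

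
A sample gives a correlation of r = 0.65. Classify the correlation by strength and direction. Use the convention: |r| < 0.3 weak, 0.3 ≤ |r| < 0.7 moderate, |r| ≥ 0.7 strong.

r = 0.65 > 0 so the relationship is positive.
|r| = 0.65, which falls in the moderate range.

moderate positive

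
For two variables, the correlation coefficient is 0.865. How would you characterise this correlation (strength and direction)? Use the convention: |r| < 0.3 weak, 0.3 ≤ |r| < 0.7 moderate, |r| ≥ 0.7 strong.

r = 0.865 > 0 so the relationship is positive.
|r| = 0.865, which falls in the strong range.

strong positive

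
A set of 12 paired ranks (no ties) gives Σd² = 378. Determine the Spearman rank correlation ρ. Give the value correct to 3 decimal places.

ρ = 1 − 6Σd² / [n(n²−1)] = 1 − 6×378 / (12×143)
  = 1 − 2268/1716 = 1 − 1.3217 ≈ -0.322

-0.322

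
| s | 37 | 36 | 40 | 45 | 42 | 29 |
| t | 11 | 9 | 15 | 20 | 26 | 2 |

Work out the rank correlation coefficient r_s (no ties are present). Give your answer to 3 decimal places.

Rank s: 3, 2, 4, 6, 5, 1
Rank t: 3, 2, 4, 5, 6, 1
d = rank(s) − rank(t): 0, 0, 0, 1, -1, 0; Σd² = 2
ρ = 1 − 6Σd² / [n(n²−1)] = 1 − 6×2 / (6×35) = 1 − 12/210 ≈ 0.943

0.943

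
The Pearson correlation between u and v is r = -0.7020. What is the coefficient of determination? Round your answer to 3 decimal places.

r² = (-0.7020)² = 0.493

0.493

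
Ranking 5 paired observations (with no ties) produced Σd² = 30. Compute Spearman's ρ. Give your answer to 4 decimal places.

-0.5000

ρ = 1 − 6Σd² / [n(n²−1)] = 1 − 6×30 / (5×24)
  = 1 − 180/120 = 1 − 1.50000 ≈ -0.5000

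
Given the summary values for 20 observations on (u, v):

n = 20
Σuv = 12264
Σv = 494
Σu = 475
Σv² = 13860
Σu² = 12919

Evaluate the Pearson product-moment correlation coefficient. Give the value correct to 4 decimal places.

0.3225

r = (nΣuv − ΣuΣv) / √[(nΣu² − (Σu)²)(nΣv² − (Σv)²)]
Numerator: 20×12264 − 475×494 = 10630
Denominator: √[(258380 − 225625)(277200 − 244036)] = √[32755 × 33164] = 32958.8656
r = 10630 / 32958.8656 ≈ 0.3225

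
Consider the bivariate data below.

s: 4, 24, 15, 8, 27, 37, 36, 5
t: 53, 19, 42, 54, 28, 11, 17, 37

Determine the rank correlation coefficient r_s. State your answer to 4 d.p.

-0.8571

Rank s: 1, 5, 4, 3, 6, 8, 7, 2
Rank t: 7, 3, 6, 8, 4, 1, 2, 5
d = rank(s) − rank(t): -6, 2, -2, -5, 2, 7, 5, -3; Σd² = 156
ρ = 1 − 6Σd² / [n(n²−1)] = 1 − 6×156 / (8×63) = 1 − 936/504 ≈ -0.8571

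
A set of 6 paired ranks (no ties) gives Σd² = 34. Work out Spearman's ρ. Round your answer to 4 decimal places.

ρ = 1 − 6Σd² / [n(n²−1)] = 1 − 6×34 / (6×35)
  = 1 − 204/210 = 1 − 0.97143 ≈ 0.0286

0.0286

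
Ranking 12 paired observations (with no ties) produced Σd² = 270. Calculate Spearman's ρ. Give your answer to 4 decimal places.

ρ = 1 − 6Σd² / [n(n²−1)] = 1 − 6×270 / (12×143)
  = 1 − 1620/1716 = 1 − 0.94406 ≈ 0.0559

0.0559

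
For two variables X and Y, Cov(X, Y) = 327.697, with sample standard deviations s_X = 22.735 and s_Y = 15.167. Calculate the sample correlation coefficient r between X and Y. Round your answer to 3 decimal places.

r = Cov(X,Y) / (s_X · s_Y) = 327.697 / (22.735 × 15.167)
  = 327.697 / 344.8217 ≈ 0.950

0.950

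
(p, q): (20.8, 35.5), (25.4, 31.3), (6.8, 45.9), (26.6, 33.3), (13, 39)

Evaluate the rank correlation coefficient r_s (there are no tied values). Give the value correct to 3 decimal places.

-0.900

Rank p: 3, 4, 1, 5, 2
Rank q: 3, 1, 5, 2, 4
d = rank(p) − rank(q): 0, 3, -4, 3, -2; Σd² = 38
ρ = 1 − 6Σd² / [n(n²−1)] = 1 − 6×38 / (5×24) = 1 − 228/120 ≈ -0.900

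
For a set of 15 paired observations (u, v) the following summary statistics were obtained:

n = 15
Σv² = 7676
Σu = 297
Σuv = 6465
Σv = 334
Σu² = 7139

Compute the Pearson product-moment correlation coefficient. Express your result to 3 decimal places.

-0.270

r = (nΣuv − ΣuΣv) / √[(nΣu² − (Σu)²)(nΣv² − (Σv)²)]
Numerator: 15×6465 − 297×334 = -2223
Denominator: √[(107085 − 88209)(115140 − 111556)] = √[18876 × 3584] = 8225.0583
r = -2223 / 8225.0583 ≈ -0.270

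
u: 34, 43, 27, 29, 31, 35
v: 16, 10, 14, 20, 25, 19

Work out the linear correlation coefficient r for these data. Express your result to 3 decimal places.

n = 6, Σu = 199, Σv = 104, Σu² = 6761, Σv² = 1938, Σuv = 3372
nΣuv − ΣuΣv = 20232 − 20696 = -464
nΣu² − (Σu)² = 40566 − 39601 = 965; nΣv² − (Σv)² = 11628 − 10816 = 812
r = -464 / √(965 × 812) = -464 / 885.2005 ≈ -0.524

-0.524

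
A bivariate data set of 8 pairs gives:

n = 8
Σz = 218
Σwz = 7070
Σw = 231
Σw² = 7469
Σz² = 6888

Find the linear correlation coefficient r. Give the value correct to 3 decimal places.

0.891

r = (nΣwz − ΣwΣz) / √[(nΣw² − (Σw)²)(nΣz² − (Σz)²)]
Numerator: 8×7070 − 231×218 = 6202
Denominator: √[(59752 − 53361)(55104 − 47524)] = √[6391 × 7580] = 6960.1566
r = 6202 / 6960.1566 ≈ 0.891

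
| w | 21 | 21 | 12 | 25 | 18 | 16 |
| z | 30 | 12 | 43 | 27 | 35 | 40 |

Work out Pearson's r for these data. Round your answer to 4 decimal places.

n = 6, Σw = 113, Σz = 187, Σw² = 2231, Σz² = 6447, Σwz = 3343
nΣwz − ΣwΣz = 20058 − 21131 = -1073
nΣw² − (Σw)² = 13386 − 12769 = 617; nΣz² − (Σz)² = 38682 − 34969 = 3713
r = -1073 / √(617 × 3713) = -1073 / 1513.5789 ≈ -0.7089

-0.7089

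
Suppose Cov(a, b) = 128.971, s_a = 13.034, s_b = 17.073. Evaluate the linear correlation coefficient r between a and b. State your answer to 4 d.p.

r = Cov(a,b) / (s_a · s_b) = 128.971 / (13.034 × 17.073)
  = 128.971 / 222.5295 ≈ 0.5796

0.5796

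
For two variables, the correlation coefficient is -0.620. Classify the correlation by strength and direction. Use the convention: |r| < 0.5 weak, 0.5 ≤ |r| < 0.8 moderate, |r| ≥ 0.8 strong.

moderate negative

r = -0.620 < 0 so the relationship is negative.
|r| = 0.620, which falls in the moderate range.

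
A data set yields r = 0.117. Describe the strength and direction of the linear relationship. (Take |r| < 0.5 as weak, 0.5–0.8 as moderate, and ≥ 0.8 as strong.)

r = 0.117 > 0 so the relationship is positive.
|r| = 0.117, which falls in the weak range.

weak positive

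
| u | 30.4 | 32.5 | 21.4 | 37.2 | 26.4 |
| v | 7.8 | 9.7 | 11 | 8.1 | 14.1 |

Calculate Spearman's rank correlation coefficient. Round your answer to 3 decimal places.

-0.600

Rank u: 3, 4, 1, 5, 2
Rank v: 1, 3, 4, 2, 5
d = rank(u) − rank(v): 2, 1, -3, 3, -3; Σd² = 32
ρ = 1 − 6Σd² / [n(n²−1)] = 1 − 6×32 / (5×24) = 1 − 192/120 ≈ -0.600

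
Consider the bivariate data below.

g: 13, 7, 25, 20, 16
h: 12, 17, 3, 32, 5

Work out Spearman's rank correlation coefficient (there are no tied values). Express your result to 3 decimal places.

-0.400

Rank g: 2, 1, 5, 4, 3
Rank h: 3, 4, 1, 5, 2
d = rank(g) − rank(h): -1, -3, 4, -1, 1; Σd² = 28
ρ = 1 − 6Σd² / [n(n²−1)] = 1 − 6×28 / (5×24) = 1 − 168/120 ≈ -0.400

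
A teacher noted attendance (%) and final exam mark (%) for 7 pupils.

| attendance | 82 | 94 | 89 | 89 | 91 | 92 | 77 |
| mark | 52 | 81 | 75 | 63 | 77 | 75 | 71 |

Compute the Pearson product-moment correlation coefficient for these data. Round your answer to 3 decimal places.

0.564

n = 7, Σx = 614, Σy = 494, Σx² = 54076, Σy² = 35454, Σxy = 43534
nΣxy − ΣxΣy = 304738 − 303316 = 1422
nΣx² − (Σx)² = 378532 − 376996 = 1536; nΣy² − (Σy)² = 248178 − 244036 = 4142
r = 1422 / √(1536 × 4142) = 1422 / 2522.3227 ≈ 0.564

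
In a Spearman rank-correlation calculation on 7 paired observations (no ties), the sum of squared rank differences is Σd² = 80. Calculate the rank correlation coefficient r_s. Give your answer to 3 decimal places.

-0.429

ρ = 1 − 6Σd² / [n(n²−1)] = 1 − 6×80 / (7×48)
  = 1 − 480/336 = 1 − 1.4286 ≈ -0.429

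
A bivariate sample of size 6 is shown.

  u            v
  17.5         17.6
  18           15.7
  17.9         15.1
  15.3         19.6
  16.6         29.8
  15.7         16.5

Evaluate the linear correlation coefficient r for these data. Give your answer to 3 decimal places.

-0.301

n = 6, Σu = 101, Σv = 114.3, Σu² = 1706.8, Σv² = 2328.71, Σuv = 1914.5
nΣuv − ΣuΣv = 11487 − 11544.3 = -57.3
nΣu² − (Σu)² = 10240.8 − 10201 = 39.8; nΣv² − (Σv)² = 13972.26 − 13064.49 = 907.77
r = -57.3 / √(39.8 × 907.77) = -57.3 / 190.0769 ≈ -0.301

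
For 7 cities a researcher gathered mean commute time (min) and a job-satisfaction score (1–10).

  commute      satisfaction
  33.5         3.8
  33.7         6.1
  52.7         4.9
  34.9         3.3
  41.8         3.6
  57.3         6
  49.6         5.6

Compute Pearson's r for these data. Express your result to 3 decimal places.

0.491

n = 7, Σx = 303.5, Σy = 33.3, Σx² = 13743.93, Σy² = 166.87, Σxy = 1478.31
nΣxy − ΣxΣy = 10348.17 − 10106.55 = 241.62
nΣx² − (Σx)² = 96207.51 − 92112.25 = 4095.26; nΣy² − (Σy)² = 1168.09 − 1108.89 = 59.2
r = 241.62 / √(4095.26 × 59.2) = 241.62 / 492.3813 ≈ 0.491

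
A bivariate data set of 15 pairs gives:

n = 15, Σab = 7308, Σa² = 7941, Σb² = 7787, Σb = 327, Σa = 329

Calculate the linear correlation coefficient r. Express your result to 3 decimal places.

r = (nΣab − ΣaΣb) / √[(nΣa² − (Σa)²)(nΣb² − (Σb)²)]
Numerator: 15×7308 − 329×327 = 2037
Denominator: √[(119115 − 108241)(116805 − 106929)] = √[10874 × 9876] = 10362.9930
r = 2037 / 10362.9930 ≈ 0.197

0.197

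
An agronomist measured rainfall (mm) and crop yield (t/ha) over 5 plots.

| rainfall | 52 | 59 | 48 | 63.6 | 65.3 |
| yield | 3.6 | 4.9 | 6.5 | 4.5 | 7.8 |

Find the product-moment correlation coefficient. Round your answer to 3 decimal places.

n = 5, Σx = 287.9, Σy = 27.3, Σx² = 16798.05, Σy² = 160.31, Σxy = 1583.84
nΣxy − ΣxΣy = 7919.2 − 7859.67 = 59.53
nΣx² − (Σx)² = 83990.25 − 82886.41 = 1103.84; nΣy² − (Σy)² = 801.55 − 745.29 = 56.26
r = 59.53 / √(1103.84 × 56.26) = 59.53 / 249.2028 ≈ 0.239

0.239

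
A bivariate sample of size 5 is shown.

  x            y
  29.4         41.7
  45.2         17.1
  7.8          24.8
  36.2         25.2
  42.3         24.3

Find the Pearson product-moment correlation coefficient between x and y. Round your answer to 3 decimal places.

n = 5, Σx = 160.9, Σy = 133.1, Σx² = 6067.97, Σy² = 3871.87, Σxy = 4132.47
nΣxy − ΣxΣy = 20662.35 − 21415.79 = -753.44
nΣx² − (Σx)² = 30339.85 − 25888.81 = 4451.04; nΣy² − (Σy)² = 19359.35 − 17715.61 = 1643.74
r = -753.44 / √(4451.04 × 1643.74) = -753.44 / 2704.8757 ≈ -0.279

-0.279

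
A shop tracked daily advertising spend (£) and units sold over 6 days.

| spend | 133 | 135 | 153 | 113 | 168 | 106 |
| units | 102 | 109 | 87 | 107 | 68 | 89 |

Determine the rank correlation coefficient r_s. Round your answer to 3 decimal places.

Rank spend: 3, 4, 5, 2, 6, 1
Rank units: 4, 6, 2, 5, 1, 3
d = rank(spend) − rank(units): -1, -2, 3, -3, 5, -2; Σd² = 52
ρ = 1 − 6Σd² / [n(n²−1)] = 1 − 6×52 / (6×35) = 1 − 312/210 ≈ -0.486

-0.486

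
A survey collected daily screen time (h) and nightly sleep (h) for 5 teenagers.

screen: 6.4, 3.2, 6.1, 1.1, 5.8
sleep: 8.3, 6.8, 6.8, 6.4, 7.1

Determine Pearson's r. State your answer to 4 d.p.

0.6854

n = 5, Σx = 22.6, Σy = 35.4, Σx² = 123.26, Σy² = 252.74, Σxy = 164.58
nΣxy − ΣxΣy = 822.9 − 800.04 = 22.86
nΣx² − (Σx)² = 616.3 − 510.76 = 105.54; nΣy² − (Σy)² = 1263.7 − 1253.16 = 10.54
r = 22.86 / √(105.54 × 10.54) = 22.86 / 33.3525 ≈ 0.6854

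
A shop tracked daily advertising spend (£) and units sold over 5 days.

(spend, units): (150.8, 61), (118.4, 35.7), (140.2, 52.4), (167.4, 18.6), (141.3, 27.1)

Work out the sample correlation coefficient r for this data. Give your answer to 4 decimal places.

-0.2095

n = 5, Σx = 718.1, Σy = 194.8, Σx² = 104403.69, Σy² = 8821.62, Σxy = 27715.03
nΣxy − ΣxΣy = 138575.15 − 139885.88 = -1310.73
nΣx² − (Σx)² = 522018.45 − 515667.61 = 6350.84; nΣy² − (Σy)² = 44108.1 − 37947.04 = 6161.06
r = -1310.73 / √(6350.84 × 6161.06) = -1310.73 / 6255.2303 ≈ -0.2095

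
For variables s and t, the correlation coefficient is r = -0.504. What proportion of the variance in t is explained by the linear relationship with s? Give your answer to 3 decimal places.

r² = (-0.504)² = 0.254

0.254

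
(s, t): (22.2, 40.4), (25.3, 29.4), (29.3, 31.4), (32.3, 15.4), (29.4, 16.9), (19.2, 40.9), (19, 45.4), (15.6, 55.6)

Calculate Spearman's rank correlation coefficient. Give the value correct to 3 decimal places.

-0.976

Rank s: 4, 5, 6, 8, 7, 3, 2, 1
Rank t: 5, 3, 4, 1, 2, 6, 7, 8
d = rank(s) − rank(t): -1, 2, 2, 7, 5, -3, -5, -7; Σd² = 166
ρ = 1 − 6Σd² / [n(n²−1)] = 1 − 6×166 / (8×63) = 1 − 996/504 ≈ -0.976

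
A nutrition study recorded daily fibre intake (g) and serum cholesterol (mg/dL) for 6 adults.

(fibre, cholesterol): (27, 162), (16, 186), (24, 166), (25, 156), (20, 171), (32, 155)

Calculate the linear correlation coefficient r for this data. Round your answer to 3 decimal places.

-0.908

n = 6, Σx = 144, Σy = 996, Σx² = 3610, Σy² = 165998, Σxy = 23614
nΣxy − ΣxΣy = 141684 − 143424 = -1740
nΣx² − (Σx)² = 21660 − 20736 = 924; nΣy² − (Σy)² = 995988 − 992016 = 3972
r = -1740 / √(924 × 3972) = -1740 / 1915.7578 ≈ -0.908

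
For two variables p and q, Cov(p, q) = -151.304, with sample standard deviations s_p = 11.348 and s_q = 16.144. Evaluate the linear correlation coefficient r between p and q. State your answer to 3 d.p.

r = Cov(p,q) / (s_p · s_q) = -151.304 / (11.348 × 16.144)
  = -151.304 / 183.2021 ≈ -0.826

-0.826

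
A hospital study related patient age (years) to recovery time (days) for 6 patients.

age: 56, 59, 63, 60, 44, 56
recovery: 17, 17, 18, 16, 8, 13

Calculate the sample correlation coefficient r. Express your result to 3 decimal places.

0.930

n = 6, Σx = 338, Σy = 89, Σx² = 19258, Σy² = 1391, Σxy = 5129
nΣxy − ΣxΣy = 30774 − 30082 = 692
nΣx² − (Σx)² = 115548 − 114244 = 1304; nΣy² − (Σy)² = 8346 − 7921 = 425
r = 692 / √(1304 × 425) = 692 / 744.4461 ≈ 0.930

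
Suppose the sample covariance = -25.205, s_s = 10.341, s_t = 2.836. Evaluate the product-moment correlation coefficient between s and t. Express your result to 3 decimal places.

r = Cov(s,t) / (s_s · s_t) = -25.205 / (10.341 × 2.836)
  = -25.205 / 29.3271 ≈ -0.859

-0.859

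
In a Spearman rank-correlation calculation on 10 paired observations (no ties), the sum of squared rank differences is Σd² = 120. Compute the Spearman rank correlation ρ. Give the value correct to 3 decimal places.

0.273

ρ = 1 − 6Σd² / [n(n²−1)] = 1 − 6×120 / (10×99)
  = 1 − 720/990 = 1 − 0.7273 ≈ 0.273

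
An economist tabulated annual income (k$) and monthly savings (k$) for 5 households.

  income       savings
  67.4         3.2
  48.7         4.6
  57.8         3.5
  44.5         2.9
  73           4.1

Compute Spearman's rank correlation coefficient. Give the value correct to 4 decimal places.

Rank income: 4, 2, 3, 1, 5
Rank savings: 2, 5, 3, 1, 4
d = rank(income) − rank(savings): 2, -3, 0, 0, 1; Σd² = 14
ρ = 1 − 6Σd² / [n(n²−1)] = 1 − 6×14 / (5×24) = 1 − 84/120 ≈ 0.3000

0.3000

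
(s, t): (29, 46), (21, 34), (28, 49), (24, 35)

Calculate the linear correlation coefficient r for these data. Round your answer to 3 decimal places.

n = 4, Σs = 102, Σt = 164, Σs² = 2642, Σt² = 6898, Σst = 4260
nΣst − ΣsΣt = 17040 − 16728 = 312
nΣs² − (Σs)² = 10568 − 10404 = 164; nΣt² − (Σt)² = 27592 − 26896 = 696
r = 312 / √(164 × 696) = 312 / 337.8520 ≈ 0.923

0.923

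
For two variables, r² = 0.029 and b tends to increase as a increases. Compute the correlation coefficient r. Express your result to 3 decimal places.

|r| = √0.029 = 0.170
The association is positive, so r = 0.170.

0.170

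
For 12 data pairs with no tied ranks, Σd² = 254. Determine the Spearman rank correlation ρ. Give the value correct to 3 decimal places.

ρ = 1 − 6Σd² / [n(n²−1)] = 1 − 6×254 / (12×143)
  = 1 − 1524/1716 = 1 − 0.8881 ≈ 0.112

0.112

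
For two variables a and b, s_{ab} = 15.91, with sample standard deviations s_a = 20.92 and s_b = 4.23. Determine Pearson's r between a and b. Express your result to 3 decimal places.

0.180

r = Cov(a,b) / (s_a · s_b) = 15.91 / (20.92 × 4.23)
  = 15.91 / 88.4916 ≈ 0.180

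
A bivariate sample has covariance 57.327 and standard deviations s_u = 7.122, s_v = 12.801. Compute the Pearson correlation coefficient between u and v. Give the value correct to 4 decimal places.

r = Cov(u,v) / (s_u · s_v) = 57.327 / (7.122 × 12.801)
  = 57.327 / 91.1687 ≈ 0.6288

0.6288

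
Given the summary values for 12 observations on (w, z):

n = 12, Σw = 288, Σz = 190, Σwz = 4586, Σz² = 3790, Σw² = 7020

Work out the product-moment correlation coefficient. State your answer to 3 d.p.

r = (nΣwz − ΣwΣz) / √[(nΣw² − (Σw)²)(nΣz² − (Σz)²)]
Numerator: 12×4586 − 288×190 = 312
Denominator: √[(84240 − 82944)(45480 − 36100)] = √[1296 × 9380] = 3486.6144
r = 312 / 3486.6144 ≈ 0.089

0.089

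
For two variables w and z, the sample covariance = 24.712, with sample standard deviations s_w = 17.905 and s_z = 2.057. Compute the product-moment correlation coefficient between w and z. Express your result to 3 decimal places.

0.671

r = Cov(w,z) / (s_w · s_z) = 24.712 / (17.905 × 2.057)
  = 24.712 / 36.8306 ≈ 0.671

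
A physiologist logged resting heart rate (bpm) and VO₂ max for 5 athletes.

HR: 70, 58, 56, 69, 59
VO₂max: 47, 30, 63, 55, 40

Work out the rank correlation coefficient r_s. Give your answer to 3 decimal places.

Rank HR: 5, 2, 1, 4, 3
Rank VO₂max: 3, 1, 5, 4, 2
d = rank(HR) − rank(VO₂max): 2, 1, -4, 0, 1; Σd² = 22
ρ = 1 − 6Σd² / [n(n²−1)] = 1 − 6×22 / (5×24) = 1 − 132/120 ≈ -0.100

-0.100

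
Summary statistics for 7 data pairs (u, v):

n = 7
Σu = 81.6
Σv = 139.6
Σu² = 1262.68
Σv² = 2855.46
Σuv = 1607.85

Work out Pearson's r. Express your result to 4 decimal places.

r = (nΣuv − ΣuΣv) / √[(nΣu² − (Σu)²)(nΣv² − (Σv)²)]
Numerator: 7×1607.85 − 81.6×139.6 = -136.41
Denominator: √[(8838.76 − 6658.56)(19988.22 − 19488.16)] = √[2180.2 × 500.06] = 1044.1412
r = -136.41 / 1044.1412 ≈ -0.1306

-0.1306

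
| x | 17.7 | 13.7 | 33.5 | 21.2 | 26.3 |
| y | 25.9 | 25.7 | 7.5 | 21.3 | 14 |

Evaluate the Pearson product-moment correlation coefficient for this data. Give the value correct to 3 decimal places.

n = 5, Σx = 112.4, Σy = 94.4, Σx² = 2764.36, Σy² = 2037.24, Σxy = 1881.53
nΣxy − ΣxΣy = 9407.65 − 10610.56 = -1202.91
nΣx² − (Σx)² = 13821.8 − 12633.76 = 1188.04; nΣy² − (Σy)² = 10186.2 − 8911.36 = 1274.84
r = -1202.91 / √(1188.04 × 1274.84) = -1202.91 / 1230.6750 ≈ -0.977

-0.977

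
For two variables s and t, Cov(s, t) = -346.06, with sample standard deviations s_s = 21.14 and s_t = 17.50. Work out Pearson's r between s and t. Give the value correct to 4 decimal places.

-0.9354

r = Cov(s,t) / (s_s · s_t) = -346.06 / (21.14 × 17.50)
  = -346.06 / 369.9500 ≈ -0.9354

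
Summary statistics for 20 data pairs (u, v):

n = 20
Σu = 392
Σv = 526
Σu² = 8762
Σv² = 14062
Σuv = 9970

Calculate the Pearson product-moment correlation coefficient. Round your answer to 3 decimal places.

r = (nΣuv − ΣuΣv) / √[(nΣu² − (Σu)²)(nΣv² − (Σv)²)]
Numerator: 20×9970 − 392×526 = -6792
Denominator: √[(175240 − 153664)(281240 − 276676)] = √[21576 × 4564] = 9923.3494
r = -6792 / 9923.3494 ≈ -0.684

-0.684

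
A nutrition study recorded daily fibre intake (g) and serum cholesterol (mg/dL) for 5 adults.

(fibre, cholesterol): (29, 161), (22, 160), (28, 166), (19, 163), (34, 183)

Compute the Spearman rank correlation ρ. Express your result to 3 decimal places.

Rank fibre: 4, 2, 3, 1, 5
Rank cholesterol: 2, 1, 4, 3, 5
d = rank(fibre) − rank(cholesterol): 2, 1, -1, -2, 0; Σd² = 10
ρ = 1 − 6Σd² / [n(n²−1)] = 1 − 6×10 / (5×24) = 1 − 60/120 ≈ 0.500

0.500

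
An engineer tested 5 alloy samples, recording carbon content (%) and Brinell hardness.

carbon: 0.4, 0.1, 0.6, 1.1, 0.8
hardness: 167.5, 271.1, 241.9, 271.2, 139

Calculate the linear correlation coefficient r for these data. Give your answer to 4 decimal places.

n = 5, Σx = 3, Σy = 1090.7, Σx² = 2.38, Σy² = 252937.51, Σxy = 648.77
nΣxy − ΣxΣy = 3243.85 − 3272.1 = -28.25
nΣx² − (Σx)² = 11.9 − 9 = 2.9; nΣy² − (Σy)² = 1264687.55 − 1189626.49 = 75061.06
r = -28.25 / √(2.9 × 75061.06) = -28.25 / 466.5588 ≈ -0.0605

-0.0605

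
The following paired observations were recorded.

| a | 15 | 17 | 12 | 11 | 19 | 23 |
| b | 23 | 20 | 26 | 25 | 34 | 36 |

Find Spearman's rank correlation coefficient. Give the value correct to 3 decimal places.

0.486

Rank a: 3, 4, 2, 1, 5, 6
Rank b: 2, 1, 4, 3, 5, 6
d = rank(a) − rank(b): 1, 3, -2, -2, 0, 0; Σd² = 18
ρ = 1 − 6Σd² / [n(n²−1)] = 1 − 6×18 / (6×35) = 1 − 108/210 ≈ 0.486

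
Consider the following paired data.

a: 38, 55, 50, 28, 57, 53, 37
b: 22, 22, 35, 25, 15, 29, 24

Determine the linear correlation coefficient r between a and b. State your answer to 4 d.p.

n = 7, Σa = 318, Σb = 172, Σa² = 15180, Σb² = 4460, Σab = 7776
nΣab − ΣaΣb = 54432 − 54696 = -264
nΣa² − (Σa)² = 106260 − 101124 = 5136; nΣb² − (Σb)² = 31220 − 29584 = 1636
r = -264 / √(5136 × 1636) = -264 / 2898.7059 ≈ -0.0911

-0.0911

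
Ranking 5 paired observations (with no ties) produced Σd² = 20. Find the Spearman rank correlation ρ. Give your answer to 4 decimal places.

ρ = 1 − 6Σd² / [n(n²−1)] = 1 − 6×20 / (5×24)
  = 1 − 120/120 = 1 − 1.00000 ≈ 0.0000

0.0000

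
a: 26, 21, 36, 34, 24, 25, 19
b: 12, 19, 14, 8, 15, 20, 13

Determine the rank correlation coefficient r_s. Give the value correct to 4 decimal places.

-0.3571

Rank a: 5, 2, 7, 6, 3, 4, 1
Rank b: 2, 6, 4, 1, 5, 7, 3
d = rank(a) − rank(b): 3, -4, 3, 5, -2, -3, -2; Σd² = 76
ρ = 1 − 6Σd² / [n(n²−1)] = 1 − 6×76 / (7×48) = 1 − 456/336 ≈ -0.3571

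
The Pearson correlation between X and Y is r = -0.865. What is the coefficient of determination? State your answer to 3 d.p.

r² = (-0.865)² = 0.748

0.748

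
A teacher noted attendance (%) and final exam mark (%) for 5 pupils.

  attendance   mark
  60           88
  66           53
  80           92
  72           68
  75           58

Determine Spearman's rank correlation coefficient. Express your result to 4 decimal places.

Rank attendance: 1, 2, 5, 3, 4
Rank mark: 4, 1, 5, 3, 2
d = rank(attendance) − rank(mark): -3, 1, 0, 0, 2; Σd² = 14
ρ = 1 − 6Σd² / [n(n²−1)] = 1 − 6×14 / (5×24) = 1 − 84/120 ≈ 0.3000

0.3000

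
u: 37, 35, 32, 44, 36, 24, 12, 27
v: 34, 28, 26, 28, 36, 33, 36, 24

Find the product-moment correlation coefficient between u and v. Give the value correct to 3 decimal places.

-0.293

n = 8, Σu = 247, Σv = 245, Σu² = 8299, Σv² = 7657, Σuv = 7470
nΣuv − ΣuΣv = 59760 − 60515 = -755
nΣu² − (Σu)² = 66392 − 61009 = 5383; nΣv² − (Σv)² = 61256 − 60025 = 1231
r = -755 / √(5383 × 1231) = -755 / 2574.1937 ≈ -0.293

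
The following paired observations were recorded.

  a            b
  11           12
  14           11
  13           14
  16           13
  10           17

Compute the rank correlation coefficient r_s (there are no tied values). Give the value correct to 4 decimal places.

-0.5000

Rank a: 2, 4, 3, 5, 1
Rank b: 2, 1, 4, 3, 5
d = rank(a) − rank(b): 0, 3, -1, 2, -4; Σd² = 30
ρ = 1 − 6Σd² / [n(n²−1)] = 1 − 6×30 / (5×24) = 1 − 180/120 ≈ -0.5000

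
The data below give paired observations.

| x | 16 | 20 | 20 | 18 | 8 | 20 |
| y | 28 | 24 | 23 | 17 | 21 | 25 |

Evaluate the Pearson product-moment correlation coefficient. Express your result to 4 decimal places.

0.1823

n = 6, Σx = 102, Σy = 138, Σx² = 1844, Σy² = 3244, Σxy = 2362
nΣxy − ΣxΣy = 14172 − 14076 = 96
nΣx² − (Σx)² = 11064 − 10404 = 660; nΣy² − (Σy)² = 19464 − 19044 = 420
r = 96 / √(660 × 420) = 96 / 526.4979 ≈ 0.1823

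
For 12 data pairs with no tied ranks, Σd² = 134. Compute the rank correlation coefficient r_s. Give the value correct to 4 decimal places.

ρ = 1 − 6Σd² / [n(n²−1)] = 1 − 6×134 / (12×143)
  = 1 − 804/1716 = 1 − 0.46853 ≈ 0.5315

0.5315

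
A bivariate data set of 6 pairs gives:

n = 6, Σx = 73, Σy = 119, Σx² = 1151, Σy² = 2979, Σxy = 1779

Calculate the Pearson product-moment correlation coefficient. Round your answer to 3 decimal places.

0.821

r = (nΣxy − ΣxΣy) / √[(nΣx² − (Σx)²)(nΣy² − (Σy)²)]
Numerator: 6×1779 − 73×119 = 1987
Denominator: √[(6906 − 5329)(17874 − 14161)] = √[1577 × 3713] = 2419.7936
r = 1987 / 2419.7936 ≈ 0.821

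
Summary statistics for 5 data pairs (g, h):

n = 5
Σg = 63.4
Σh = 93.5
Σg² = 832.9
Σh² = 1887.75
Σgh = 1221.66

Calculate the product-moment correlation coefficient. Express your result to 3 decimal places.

0.568

r = (nΣgh − ΣgΣh) / √[(nΣg² − (Σg)²)(nΣh² − (Σh)²)]
Numerator: 5×1221.66 − 63.4×93.5 = 180.4
Denominator: √[(4164.5 − 4019.56)(9438.75 − 8742.25)] = √[144.94 × 696.5] = 317.7274
r = 180.4 / 317.7274 ≈ 0.568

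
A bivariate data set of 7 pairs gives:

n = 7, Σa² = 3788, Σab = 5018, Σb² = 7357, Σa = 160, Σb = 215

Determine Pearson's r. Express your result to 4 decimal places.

0.3303

r = (nΣab − ΣaΣb) / √[(nΣa² − (Σa)²)(nΣb² − (Σb)²)]
Numerator: 7×5018 − 160×215 = 726
Denominator: √[(26516 − 25600)(51499 − 46225)] = √[916 × 5274] = 2197.9500
r = 726 / 2197.9500 ≈ 0.3303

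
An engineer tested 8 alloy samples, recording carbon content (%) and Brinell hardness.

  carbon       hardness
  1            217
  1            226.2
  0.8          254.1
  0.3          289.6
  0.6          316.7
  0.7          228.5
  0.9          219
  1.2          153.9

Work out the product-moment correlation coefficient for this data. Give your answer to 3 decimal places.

n = 8, Σx = 6.5, Σy = 1905, Σx² = 5.83, Σy² = 470847.76, Σxy = 1465.11
nΣxy − ΣxΣy = 11720.88 − 12382.5 = -661.62
nΣx² − (Σx)² = 46.64 − 42.25 = 4.39; nΣy² − (Σy)² = 3766782.08 − 3629025 = 137757.08
r = -661.62 / √(4.39 × 137757.08) = -661.62 / 777.6590 ≈ -0.851

-0.851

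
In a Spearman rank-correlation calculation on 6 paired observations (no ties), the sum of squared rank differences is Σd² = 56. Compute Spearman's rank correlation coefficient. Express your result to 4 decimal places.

-0.6000

ρ = 1 − 6Σd² / [n(n²−1)] = 1 − 6×56 / (6×35)
  = 1 − 336/210 = 1 − 1.60000 ≈ -0.6000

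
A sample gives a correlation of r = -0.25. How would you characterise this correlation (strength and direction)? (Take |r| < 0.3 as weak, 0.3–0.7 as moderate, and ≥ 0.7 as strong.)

weak negative

r = -0.25 < 0 so the relationship is negative.
|r| = 0.25, which falls in the weak range.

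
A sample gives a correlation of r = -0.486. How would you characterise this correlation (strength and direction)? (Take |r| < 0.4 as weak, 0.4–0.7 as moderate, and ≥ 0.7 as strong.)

moderate negative

r = -0.486 < 0 so the relationship is negative.
|r| = 0.486, which falls in the moderate range.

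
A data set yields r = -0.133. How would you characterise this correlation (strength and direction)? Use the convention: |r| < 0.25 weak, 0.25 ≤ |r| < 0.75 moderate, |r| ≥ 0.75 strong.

r = -0.133 < 0 so the relationship is negative.
|r| = 0.133, which falls in the weak range.

weak negative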